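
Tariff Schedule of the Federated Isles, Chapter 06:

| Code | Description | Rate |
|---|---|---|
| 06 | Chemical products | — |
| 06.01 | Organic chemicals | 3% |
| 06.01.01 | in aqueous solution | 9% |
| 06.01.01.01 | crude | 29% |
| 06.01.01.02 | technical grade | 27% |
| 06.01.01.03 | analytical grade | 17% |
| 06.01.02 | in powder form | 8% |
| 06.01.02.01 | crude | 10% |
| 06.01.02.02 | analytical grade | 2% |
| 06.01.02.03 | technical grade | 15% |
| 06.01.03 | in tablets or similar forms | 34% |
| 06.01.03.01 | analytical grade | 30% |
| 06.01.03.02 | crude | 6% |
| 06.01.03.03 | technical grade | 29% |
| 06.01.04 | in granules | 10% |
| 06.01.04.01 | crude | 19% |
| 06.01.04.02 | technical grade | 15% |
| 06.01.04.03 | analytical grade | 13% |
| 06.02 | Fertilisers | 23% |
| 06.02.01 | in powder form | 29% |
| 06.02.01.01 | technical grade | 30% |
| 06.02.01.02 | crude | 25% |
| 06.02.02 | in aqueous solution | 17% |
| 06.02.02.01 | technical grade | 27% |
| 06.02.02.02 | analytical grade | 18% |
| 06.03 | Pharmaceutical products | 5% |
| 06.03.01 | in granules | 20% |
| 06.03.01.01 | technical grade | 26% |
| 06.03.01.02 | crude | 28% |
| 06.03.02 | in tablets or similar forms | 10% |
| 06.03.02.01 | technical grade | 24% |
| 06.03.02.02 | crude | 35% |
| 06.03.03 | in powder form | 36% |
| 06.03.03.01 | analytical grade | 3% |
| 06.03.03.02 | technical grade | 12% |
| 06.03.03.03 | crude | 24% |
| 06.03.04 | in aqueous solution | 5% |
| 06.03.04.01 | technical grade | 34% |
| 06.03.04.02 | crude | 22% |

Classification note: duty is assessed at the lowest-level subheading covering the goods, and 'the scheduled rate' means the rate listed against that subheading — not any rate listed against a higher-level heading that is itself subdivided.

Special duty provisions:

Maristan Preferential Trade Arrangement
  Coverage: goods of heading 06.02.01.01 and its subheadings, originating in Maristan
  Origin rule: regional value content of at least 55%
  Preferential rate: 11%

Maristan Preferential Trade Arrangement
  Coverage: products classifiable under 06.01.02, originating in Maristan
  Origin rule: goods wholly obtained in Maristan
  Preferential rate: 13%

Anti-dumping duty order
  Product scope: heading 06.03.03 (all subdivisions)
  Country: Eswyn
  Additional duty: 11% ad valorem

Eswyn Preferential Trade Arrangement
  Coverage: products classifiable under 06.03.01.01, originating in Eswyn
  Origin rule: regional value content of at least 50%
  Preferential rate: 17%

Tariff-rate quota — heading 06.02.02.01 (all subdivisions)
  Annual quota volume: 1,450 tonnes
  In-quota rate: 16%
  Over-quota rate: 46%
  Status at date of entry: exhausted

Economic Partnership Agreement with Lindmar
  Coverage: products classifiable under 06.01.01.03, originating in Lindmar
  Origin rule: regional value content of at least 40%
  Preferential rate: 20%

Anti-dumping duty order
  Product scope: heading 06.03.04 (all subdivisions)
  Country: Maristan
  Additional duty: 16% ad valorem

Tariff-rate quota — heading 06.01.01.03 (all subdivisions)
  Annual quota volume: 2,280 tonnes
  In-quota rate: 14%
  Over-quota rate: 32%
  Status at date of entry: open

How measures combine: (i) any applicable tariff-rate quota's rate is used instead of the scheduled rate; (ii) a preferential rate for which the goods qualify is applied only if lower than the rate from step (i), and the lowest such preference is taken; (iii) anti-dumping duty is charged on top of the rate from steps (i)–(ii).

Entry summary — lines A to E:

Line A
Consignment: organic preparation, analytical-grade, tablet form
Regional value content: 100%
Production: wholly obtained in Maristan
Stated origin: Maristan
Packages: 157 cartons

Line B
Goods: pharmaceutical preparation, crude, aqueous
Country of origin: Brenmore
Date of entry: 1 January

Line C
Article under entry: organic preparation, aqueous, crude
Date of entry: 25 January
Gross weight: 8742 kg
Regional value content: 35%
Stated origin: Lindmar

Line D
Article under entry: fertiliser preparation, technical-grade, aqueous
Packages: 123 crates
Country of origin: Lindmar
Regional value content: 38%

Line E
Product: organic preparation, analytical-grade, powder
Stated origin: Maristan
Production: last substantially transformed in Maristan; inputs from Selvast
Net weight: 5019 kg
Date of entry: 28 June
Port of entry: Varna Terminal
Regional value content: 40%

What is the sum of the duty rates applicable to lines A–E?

Line A: organic → 06.01; tablet form → 06.01.03; analytical-grade → 06.01.03.01. Scheduled 30%. Maristan agreement on 06.02.01.01: 06.01.03.01 not covered; Maristan agreement on 06.01.02: 06.01.03.01 not covered. → 30%.
Line B: pharmaceutical → 06.03; aqueous → 06.03.04; crude → 06.03.04.02. Scheduled 22%. No special measure applies. → 22%.
Line C: organic → 06.01; aqueous → 06.01.01; crude → 06.01.01.01. Scheduled 29%. Lindmar agreement on 06.01.01.03: 06.01.01.01 not covered. → 29%.
Line D: fertiliser → 06.02; aqueous → 06.02.02; technical-grade → 06.02.02.01. Scheduled 27%. quota on 06.02.02.01 exhausted → over-quota 46%; Lindmar agreement on 06.01.01.03: 06.02.02.01 not covered. → 46%.
Line E: organic → 06.01; powder → 06.01.02; analytical-grade → 06.01.02.02. Scheduled 2%. Maristan agreement on 06.02.01.01: 06.01.02.02 not covered; Maristan agreement on 06.01.02: not wholly obtained. → 2%.
Sum: 30% + 22% + 29% + 46% + 2% = 129%.

129%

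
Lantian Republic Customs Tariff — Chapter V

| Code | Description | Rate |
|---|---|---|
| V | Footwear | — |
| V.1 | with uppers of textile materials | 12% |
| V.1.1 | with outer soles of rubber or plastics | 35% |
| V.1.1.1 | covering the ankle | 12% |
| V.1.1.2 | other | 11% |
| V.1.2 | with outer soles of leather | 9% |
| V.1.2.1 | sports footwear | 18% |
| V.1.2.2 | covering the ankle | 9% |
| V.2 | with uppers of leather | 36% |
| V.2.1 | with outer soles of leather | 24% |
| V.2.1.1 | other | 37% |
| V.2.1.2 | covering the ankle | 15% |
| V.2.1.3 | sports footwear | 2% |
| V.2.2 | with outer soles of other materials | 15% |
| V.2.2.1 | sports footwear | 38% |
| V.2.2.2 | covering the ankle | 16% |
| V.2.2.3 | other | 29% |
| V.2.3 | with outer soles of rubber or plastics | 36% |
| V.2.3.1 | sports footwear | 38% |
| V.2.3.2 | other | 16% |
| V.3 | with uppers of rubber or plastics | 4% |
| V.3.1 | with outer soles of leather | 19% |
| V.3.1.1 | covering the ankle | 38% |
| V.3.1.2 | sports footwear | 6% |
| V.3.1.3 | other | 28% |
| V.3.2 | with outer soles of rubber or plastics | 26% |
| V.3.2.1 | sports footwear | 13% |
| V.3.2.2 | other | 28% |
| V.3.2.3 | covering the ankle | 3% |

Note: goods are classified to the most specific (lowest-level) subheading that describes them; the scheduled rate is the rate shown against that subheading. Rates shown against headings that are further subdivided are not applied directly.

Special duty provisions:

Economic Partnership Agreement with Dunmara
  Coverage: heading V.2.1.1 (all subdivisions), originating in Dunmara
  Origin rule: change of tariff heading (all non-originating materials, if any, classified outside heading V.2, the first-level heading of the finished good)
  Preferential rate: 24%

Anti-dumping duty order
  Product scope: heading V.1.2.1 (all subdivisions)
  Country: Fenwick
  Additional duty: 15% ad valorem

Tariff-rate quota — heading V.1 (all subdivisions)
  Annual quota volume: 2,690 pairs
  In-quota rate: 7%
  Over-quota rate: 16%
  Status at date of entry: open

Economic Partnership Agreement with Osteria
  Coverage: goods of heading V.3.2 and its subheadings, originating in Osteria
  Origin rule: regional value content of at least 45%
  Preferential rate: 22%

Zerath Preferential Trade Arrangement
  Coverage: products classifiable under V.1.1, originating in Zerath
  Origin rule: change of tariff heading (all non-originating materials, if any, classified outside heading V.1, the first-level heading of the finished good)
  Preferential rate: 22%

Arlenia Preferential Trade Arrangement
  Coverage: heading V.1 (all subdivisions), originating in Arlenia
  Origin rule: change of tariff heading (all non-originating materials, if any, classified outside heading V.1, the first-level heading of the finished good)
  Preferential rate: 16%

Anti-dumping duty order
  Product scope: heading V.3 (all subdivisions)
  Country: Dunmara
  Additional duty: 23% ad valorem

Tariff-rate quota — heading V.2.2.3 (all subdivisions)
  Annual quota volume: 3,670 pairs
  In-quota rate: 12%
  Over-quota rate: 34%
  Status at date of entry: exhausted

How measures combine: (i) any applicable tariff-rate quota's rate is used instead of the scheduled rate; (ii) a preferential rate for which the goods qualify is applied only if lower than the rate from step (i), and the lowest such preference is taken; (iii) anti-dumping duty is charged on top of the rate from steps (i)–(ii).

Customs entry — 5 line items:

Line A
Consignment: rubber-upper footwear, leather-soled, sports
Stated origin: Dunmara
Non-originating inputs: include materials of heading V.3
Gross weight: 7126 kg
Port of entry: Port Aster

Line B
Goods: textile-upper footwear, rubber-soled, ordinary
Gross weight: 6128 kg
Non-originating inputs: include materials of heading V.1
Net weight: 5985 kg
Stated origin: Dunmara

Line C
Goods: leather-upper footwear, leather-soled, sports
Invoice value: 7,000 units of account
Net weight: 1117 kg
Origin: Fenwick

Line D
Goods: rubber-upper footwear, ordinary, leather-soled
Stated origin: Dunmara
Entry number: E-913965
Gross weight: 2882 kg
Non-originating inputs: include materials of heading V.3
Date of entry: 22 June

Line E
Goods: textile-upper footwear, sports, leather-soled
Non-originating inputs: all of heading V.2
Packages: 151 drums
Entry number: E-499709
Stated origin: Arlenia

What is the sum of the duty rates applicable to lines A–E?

Line A: rubber-upper → V.3; leather-soled → V.3.1; sports → V.3.1.2. Scheduled 6%. Dunmara agreement on V.2.1.1: V.3.1.2 not covered; anti-dumping (Dunmara, V.3): +23%; total 6% + 23% = 29%. → 29%.
Line B: textile-upper → V.1; rubber-soled → V.1.1; ordinary → V.1.1.2. Scheduled 11%. quota on V.1 open → in-quota 7%; Dunmara agreement on V.2.1.1: V.1.1.2 not covered. → 7%.
Line C: leather-upper → V.2; leather-soled → V.2.1; sports → V.2.1.3. Scheduled 2%. No special measure applies. → 2%.
Line D: rubber-upper → V.3; leather-soled → V.3.1; ordinary → V.3.1.3. Scheduled 28%. Dunmara agreement on V.2.1.1: V.3.1.3 not covered; anti-dumping (Dunmara, V.3): +23%; total 28% + 23% = 51%. → 51%.
Line E: textile-upper → V.1; leather-soled → V.1.2; sports → V.1.2.1. Scheduled 18%. quota on V.1 open → in-quota 7%; Arlenia agreement on V.1: CTH met → 16% available; preference 16% not lower than 7% → no reduction. → 7%.
Sum: 29% + 7% + 2% + 51% + 7% = 96%.

96%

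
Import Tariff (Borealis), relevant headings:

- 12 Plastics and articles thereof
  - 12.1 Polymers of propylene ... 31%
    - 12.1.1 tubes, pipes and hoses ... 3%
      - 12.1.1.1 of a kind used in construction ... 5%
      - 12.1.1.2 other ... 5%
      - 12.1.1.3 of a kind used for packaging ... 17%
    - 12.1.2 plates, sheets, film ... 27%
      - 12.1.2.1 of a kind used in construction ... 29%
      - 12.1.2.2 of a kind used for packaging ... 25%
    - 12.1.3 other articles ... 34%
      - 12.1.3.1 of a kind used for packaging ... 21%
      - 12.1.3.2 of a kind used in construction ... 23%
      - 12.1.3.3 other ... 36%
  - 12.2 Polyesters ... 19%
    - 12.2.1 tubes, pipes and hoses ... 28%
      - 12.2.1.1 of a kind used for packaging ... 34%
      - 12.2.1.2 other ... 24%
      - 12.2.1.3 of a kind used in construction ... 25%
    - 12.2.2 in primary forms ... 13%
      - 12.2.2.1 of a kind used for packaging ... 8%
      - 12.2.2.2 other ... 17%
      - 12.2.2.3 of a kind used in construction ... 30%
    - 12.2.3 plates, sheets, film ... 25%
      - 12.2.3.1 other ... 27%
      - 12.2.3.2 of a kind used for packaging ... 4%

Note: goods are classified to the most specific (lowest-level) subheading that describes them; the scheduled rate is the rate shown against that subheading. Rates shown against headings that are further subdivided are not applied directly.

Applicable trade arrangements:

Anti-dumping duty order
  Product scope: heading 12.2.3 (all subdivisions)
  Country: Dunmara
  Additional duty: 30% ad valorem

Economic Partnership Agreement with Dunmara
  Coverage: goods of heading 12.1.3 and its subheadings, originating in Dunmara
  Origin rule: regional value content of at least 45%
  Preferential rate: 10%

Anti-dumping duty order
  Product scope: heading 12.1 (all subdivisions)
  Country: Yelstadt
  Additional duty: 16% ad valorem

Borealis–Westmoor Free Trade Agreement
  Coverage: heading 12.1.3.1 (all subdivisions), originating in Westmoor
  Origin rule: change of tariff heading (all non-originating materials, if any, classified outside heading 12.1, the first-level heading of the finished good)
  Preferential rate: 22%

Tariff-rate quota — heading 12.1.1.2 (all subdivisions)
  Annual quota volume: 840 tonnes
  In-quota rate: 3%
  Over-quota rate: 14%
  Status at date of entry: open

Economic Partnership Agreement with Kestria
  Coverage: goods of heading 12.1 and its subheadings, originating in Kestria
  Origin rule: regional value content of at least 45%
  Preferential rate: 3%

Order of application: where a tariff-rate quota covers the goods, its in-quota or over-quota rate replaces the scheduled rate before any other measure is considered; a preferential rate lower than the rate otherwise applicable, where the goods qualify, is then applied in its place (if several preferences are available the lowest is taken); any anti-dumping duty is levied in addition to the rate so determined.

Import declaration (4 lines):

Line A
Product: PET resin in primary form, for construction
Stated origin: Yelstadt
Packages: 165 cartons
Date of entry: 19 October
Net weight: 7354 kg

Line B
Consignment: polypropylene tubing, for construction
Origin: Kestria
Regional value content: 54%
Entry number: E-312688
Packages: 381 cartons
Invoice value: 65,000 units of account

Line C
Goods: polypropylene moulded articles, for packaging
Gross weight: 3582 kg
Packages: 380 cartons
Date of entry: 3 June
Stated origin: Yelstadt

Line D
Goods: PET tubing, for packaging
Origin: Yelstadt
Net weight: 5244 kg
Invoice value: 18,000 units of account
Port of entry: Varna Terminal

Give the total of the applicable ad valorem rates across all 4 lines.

104%

Line A: PET → 12.2; resin in primary form → 12.2.2; for construction → 12.2.2.3. Scheduled 30%. No special measure applies. → 30%.
Line B: polypropylene → 12.1; tubing → 12.1.1; for construction → 12.1.1.1. Scheduled 5%. Kestria agreement on 12.1: RVC ≥ 45% → 3% available; preferential 3%. → 3%.
Line C: polypropylene → 12.1; moulded articles → 12.1.3; for packaging → 12.1.3.1. Scheduled 21%. anti-dumping (Yelstadt, 12.1): +16%; total 21% + 16% = 37%. → 37%.
Line D: PET → 12.2; tubing → 12.2.1; for packaging → 12.2.1.1. Scheduled 34%. No special measure applies. → 34%.
Sum: 30% + 3% + 37% + 34% = 104%.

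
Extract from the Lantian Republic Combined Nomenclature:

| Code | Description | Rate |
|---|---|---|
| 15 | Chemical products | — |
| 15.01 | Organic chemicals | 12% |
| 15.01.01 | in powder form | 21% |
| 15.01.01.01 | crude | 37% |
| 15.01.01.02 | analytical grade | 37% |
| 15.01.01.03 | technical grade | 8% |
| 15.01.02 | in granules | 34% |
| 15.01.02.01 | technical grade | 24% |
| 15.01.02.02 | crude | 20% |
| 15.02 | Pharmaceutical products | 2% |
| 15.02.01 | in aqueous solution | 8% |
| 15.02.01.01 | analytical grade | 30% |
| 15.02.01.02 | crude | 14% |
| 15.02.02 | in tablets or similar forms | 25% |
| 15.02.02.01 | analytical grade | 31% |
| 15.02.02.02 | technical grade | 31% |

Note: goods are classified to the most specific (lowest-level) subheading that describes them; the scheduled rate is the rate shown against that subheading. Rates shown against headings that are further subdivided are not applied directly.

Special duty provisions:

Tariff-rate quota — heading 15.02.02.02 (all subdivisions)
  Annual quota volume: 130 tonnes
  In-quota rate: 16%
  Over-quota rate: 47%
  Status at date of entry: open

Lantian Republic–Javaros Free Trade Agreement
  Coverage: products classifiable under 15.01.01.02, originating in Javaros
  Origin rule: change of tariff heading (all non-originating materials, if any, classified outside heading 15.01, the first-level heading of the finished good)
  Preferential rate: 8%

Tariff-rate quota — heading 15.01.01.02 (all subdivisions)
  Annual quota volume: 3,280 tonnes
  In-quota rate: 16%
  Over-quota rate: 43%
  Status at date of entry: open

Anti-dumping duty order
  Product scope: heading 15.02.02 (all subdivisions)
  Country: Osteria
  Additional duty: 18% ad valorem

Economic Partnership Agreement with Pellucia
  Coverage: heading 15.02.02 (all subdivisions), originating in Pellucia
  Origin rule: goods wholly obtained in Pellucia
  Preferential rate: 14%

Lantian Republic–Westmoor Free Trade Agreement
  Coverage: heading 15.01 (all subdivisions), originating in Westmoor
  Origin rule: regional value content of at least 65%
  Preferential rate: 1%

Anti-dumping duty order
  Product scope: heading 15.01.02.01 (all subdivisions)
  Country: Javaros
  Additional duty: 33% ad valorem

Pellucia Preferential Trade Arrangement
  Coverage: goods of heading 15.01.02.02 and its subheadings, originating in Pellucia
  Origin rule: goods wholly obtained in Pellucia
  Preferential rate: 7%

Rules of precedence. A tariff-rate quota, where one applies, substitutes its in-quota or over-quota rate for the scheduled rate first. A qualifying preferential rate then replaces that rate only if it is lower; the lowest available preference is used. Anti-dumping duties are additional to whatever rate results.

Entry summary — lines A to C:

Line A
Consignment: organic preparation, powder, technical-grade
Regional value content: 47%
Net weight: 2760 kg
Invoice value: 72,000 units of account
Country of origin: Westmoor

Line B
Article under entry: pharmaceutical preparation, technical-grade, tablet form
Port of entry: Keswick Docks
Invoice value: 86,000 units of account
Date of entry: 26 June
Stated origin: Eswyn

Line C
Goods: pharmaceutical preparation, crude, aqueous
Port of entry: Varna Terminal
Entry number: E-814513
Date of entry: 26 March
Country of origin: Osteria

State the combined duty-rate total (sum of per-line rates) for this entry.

38%

Line A: organic → 15.01; powder → 15.01.01; technical-grade → 15.01.01.03. Scheduled 8%. Westmoor agreement on 15.01: RVC < 65%. → 8%.
Line B: pharmaceutical → 15.02; tablet form → 15.02.02; technical-grade → 15.02.02.02. Scheduled 31%. quota on 15.02.02.02 open → in-quota 16%. → 16%.
Line C: pharmaceutical → 15.02; aqueous → 15.02.01; crude → 15.02.01.02. Scheduled 14%. No special measure applies. → 14%.
Sum: 8% + 16% + 14% = 38%.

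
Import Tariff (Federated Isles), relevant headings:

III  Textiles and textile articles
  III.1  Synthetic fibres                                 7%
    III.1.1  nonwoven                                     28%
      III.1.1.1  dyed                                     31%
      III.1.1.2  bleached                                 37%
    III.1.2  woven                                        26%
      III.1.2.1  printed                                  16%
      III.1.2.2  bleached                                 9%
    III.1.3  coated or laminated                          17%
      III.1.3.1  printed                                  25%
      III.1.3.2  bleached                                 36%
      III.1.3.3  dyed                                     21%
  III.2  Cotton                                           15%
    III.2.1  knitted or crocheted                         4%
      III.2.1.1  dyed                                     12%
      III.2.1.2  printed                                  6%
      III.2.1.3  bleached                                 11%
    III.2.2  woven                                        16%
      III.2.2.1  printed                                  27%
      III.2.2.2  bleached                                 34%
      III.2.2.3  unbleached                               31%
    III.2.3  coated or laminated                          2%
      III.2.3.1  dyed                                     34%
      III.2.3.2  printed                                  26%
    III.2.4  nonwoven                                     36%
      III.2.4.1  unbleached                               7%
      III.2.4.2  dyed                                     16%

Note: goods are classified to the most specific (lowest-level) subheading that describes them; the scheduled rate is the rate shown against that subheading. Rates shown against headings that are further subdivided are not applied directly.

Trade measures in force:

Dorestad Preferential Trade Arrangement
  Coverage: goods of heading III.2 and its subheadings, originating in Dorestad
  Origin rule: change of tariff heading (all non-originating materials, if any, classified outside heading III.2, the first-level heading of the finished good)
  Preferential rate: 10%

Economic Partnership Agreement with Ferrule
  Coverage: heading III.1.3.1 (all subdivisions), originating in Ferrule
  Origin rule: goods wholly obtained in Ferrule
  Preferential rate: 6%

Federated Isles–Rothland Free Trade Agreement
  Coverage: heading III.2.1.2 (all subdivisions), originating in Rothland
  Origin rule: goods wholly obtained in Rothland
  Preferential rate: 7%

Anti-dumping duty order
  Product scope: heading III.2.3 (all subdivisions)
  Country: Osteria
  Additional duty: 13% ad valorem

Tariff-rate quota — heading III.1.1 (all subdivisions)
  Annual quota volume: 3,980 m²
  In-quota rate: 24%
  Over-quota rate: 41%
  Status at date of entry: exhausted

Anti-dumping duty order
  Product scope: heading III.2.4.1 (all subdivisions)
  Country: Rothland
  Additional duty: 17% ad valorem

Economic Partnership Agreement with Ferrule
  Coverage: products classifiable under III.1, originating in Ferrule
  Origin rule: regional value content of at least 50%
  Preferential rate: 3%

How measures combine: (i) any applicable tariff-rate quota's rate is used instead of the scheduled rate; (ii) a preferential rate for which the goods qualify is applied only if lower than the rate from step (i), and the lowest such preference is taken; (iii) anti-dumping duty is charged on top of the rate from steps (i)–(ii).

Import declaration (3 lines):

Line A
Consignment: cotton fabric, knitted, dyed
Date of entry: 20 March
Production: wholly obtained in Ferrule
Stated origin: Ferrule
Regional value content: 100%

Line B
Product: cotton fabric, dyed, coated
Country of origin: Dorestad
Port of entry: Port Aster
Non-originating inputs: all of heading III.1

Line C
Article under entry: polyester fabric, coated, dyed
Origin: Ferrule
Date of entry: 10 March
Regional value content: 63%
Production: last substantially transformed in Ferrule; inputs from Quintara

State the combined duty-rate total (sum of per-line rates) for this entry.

25%

Line A: cotton → III.2; knitted → III.2.1; dyed → III.2.1.1. Scheduled 12%. Ferrule agreement on III.1.3.1: III.2.1.1 not covered; Ferrule agreement on III.1: III.2.1.1 not covered. → 12%.
Line B: cotton → III.2; coated → III.2.3; dyed → III.2.3.1. Scheduled 34%. Dorestad agreement on III.2: CTH met → 10% available; preferential 10%. → 10%.
Line C: polyester → III.1; coated → III.1.3; dyed → III.1.3.3. Scheduled 21%. Ferrule agreement on III.1.3.1: III.1.3.3 not covered; Ferrule agreement on III.1: RVC ≥ 50% → 3% available; preferential 3%. → 3%.
Sum: 12% + 10% + 3% = 25%.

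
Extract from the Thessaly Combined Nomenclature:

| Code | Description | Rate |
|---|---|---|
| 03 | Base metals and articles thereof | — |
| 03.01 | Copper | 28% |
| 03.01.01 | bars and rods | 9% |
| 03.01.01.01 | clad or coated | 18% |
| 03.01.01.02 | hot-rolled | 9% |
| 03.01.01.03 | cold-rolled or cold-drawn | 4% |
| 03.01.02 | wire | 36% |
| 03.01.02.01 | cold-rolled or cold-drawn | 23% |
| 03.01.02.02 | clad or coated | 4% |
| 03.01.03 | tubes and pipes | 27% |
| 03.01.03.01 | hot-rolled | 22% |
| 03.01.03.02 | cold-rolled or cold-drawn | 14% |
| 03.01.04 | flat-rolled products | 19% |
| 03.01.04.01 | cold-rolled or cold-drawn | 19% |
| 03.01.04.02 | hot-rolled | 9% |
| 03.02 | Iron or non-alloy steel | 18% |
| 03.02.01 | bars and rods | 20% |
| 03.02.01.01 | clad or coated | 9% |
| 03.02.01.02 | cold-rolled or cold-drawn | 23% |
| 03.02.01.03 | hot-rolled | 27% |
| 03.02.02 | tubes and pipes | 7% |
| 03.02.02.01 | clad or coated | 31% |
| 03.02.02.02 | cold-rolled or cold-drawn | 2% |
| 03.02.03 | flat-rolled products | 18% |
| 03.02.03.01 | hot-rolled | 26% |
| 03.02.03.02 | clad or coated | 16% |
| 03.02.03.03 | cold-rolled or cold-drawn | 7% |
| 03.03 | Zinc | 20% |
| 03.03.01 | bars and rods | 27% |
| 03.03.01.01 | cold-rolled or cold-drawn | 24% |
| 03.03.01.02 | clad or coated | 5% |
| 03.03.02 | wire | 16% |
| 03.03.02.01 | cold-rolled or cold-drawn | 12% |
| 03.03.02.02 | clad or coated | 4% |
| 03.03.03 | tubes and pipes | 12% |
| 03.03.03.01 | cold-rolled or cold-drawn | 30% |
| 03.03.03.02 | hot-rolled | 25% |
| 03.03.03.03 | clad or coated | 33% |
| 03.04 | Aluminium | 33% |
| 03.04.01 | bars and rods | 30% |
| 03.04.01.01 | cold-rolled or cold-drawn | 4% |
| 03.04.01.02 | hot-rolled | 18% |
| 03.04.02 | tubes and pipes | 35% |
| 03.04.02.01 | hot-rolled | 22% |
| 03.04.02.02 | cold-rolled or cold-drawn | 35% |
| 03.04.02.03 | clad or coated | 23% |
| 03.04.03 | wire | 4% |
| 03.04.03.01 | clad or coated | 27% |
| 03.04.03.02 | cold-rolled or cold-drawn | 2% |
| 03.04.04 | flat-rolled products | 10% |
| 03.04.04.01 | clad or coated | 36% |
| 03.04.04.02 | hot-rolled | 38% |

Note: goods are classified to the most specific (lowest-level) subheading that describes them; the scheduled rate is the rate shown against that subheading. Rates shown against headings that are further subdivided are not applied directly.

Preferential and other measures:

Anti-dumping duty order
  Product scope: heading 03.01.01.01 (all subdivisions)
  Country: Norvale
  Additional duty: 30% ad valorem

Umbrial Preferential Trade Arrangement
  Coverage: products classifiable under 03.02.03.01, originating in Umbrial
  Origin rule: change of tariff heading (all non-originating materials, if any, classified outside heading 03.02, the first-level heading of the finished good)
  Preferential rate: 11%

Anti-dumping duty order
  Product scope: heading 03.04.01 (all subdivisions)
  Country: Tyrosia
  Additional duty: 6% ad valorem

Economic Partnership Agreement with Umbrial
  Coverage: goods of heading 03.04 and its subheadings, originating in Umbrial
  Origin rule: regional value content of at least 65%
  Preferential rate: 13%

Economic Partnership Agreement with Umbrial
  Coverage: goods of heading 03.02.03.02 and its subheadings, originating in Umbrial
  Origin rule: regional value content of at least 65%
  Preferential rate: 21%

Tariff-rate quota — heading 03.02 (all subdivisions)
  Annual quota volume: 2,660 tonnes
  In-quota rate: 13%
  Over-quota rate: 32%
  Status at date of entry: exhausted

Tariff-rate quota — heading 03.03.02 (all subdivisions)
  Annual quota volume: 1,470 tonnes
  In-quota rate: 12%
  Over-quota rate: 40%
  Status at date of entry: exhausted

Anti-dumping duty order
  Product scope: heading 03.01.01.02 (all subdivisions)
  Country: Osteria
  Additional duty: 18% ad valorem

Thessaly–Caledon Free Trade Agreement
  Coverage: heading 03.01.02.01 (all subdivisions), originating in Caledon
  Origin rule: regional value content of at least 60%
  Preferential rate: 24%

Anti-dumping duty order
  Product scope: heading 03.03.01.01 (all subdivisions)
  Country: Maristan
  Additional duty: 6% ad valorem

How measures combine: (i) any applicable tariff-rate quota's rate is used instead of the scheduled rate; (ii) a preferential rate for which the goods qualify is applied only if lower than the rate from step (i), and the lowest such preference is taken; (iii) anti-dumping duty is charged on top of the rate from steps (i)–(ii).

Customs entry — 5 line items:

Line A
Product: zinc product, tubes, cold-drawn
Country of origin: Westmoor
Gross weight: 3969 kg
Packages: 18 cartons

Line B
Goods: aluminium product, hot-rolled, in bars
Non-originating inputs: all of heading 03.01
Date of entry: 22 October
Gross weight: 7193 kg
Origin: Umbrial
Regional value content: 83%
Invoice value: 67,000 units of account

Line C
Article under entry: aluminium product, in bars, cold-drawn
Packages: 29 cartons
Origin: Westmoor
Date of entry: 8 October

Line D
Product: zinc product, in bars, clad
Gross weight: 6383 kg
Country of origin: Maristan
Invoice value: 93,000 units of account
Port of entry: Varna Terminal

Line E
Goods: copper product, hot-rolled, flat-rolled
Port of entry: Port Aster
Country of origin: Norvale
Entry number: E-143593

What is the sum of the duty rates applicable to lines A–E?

61%

Line A: zinc → 03.03; tubes → 03.03.03; cold-drawn → 03.03.03.01. Scheduled 30%. No special measure applies. → 30%.
Line B: aluminium → 03.04; in bars → 03.04.01; hot-rolled → 03.04.01.02. Scheduled 18%. Umbrial agreement on 03.02.03.01: 03.04.01.02 not covered; Umbrial agreement on 03.04: RVC ≥ 65% → 13% available; Umbrial agreement on 03.02.03.02: 03.04.01.02 not covered; preferential 13%. → 13%.
Line C: aluminium → 03.04; in bars → 03.04.01; cold-drawn → 03.04.01.01. Scheduled 4%. No special measure applies. → 4%.
Line D: zinc → 03.03; in bars → 03.03.01; clad → 03.03.01.02. Scheduled 5%. No special measure applies. → 5%.
Line E: copper → 03.01; flat-rolled → 03.01.04; hot-rolled → 03.01.04.02. Scheduled 9%. No special measure applies. → 9%.
Sum: 30% + 13% + 4% + 5% + 9% = 61%.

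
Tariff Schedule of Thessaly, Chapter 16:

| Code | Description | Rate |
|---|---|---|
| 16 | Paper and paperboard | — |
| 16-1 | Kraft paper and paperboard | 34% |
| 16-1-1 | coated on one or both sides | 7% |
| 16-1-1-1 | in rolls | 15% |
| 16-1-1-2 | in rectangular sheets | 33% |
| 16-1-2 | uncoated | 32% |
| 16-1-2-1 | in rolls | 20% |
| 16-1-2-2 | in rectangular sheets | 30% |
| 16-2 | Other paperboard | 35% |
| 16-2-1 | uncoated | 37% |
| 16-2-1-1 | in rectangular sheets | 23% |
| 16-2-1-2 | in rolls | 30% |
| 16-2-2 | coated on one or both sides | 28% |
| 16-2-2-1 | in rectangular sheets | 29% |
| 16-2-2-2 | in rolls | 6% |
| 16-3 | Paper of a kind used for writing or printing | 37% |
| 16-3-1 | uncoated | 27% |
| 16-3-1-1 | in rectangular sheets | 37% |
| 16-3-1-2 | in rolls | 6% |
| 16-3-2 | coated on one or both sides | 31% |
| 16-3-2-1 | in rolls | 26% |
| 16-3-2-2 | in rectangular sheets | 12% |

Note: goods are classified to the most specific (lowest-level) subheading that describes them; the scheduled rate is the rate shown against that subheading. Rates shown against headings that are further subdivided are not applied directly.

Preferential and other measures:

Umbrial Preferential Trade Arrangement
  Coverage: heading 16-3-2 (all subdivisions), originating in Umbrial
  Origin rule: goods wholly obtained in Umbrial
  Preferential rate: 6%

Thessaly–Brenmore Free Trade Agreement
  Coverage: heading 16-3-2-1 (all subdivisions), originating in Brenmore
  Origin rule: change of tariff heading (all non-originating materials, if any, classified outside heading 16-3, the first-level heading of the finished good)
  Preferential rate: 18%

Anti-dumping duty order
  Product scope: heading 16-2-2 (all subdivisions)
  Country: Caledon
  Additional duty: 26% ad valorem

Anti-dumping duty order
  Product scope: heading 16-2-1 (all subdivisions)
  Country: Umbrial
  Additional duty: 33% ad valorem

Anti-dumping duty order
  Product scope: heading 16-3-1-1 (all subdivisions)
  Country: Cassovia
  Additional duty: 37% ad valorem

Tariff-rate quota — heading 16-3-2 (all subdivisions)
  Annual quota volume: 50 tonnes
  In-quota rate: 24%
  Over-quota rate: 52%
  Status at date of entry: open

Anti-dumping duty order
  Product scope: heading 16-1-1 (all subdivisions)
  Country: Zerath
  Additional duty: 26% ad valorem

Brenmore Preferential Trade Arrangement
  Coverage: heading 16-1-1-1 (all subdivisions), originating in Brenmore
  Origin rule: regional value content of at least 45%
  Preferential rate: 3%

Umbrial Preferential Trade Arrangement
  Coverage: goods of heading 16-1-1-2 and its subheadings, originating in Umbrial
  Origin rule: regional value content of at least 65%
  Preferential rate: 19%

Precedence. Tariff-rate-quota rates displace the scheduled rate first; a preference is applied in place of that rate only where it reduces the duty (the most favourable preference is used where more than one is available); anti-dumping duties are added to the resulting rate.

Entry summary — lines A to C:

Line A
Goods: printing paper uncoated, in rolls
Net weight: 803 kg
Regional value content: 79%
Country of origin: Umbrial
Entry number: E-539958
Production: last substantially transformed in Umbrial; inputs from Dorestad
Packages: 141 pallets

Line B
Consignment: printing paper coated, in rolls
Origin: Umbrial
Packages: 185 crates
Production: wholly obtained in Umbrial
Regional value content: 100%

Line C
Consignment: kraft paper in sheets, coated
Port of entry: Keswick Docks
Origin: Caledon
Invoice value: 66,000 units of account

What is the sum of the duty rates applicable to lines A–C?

45%

Line A: printing paper → 16-3; uncoated → 16-3-1; in rolls → 16-3-1-2. Scheduled 6%. Umbrial agreement on 16-3-2: 16-3-1-2 not covered; Umbrial agreement on 16-1-1-2: 16-3-1-2 not covered. → 6%.
Line B: printing paper → 16-3; coated → 16-3-2; in rolls → 16-3-2-1. Scheduled 26%. quota on 16-3-2 open → in-quota 24%; Umbrial agreement on 16-3-2: wholly obtained → 6% available; Umbrial agreement on 16-1-1-2: 16-3-2-1 not covered; preferential 6%. → 6%.
Line C: kraft paper → 16-1; coated → 16-1-1; in sheets → 16-1-1-2. Scheduled 33%. No special measure applies. → 33%.
Sum: 6% + 6% + 33% = 45%.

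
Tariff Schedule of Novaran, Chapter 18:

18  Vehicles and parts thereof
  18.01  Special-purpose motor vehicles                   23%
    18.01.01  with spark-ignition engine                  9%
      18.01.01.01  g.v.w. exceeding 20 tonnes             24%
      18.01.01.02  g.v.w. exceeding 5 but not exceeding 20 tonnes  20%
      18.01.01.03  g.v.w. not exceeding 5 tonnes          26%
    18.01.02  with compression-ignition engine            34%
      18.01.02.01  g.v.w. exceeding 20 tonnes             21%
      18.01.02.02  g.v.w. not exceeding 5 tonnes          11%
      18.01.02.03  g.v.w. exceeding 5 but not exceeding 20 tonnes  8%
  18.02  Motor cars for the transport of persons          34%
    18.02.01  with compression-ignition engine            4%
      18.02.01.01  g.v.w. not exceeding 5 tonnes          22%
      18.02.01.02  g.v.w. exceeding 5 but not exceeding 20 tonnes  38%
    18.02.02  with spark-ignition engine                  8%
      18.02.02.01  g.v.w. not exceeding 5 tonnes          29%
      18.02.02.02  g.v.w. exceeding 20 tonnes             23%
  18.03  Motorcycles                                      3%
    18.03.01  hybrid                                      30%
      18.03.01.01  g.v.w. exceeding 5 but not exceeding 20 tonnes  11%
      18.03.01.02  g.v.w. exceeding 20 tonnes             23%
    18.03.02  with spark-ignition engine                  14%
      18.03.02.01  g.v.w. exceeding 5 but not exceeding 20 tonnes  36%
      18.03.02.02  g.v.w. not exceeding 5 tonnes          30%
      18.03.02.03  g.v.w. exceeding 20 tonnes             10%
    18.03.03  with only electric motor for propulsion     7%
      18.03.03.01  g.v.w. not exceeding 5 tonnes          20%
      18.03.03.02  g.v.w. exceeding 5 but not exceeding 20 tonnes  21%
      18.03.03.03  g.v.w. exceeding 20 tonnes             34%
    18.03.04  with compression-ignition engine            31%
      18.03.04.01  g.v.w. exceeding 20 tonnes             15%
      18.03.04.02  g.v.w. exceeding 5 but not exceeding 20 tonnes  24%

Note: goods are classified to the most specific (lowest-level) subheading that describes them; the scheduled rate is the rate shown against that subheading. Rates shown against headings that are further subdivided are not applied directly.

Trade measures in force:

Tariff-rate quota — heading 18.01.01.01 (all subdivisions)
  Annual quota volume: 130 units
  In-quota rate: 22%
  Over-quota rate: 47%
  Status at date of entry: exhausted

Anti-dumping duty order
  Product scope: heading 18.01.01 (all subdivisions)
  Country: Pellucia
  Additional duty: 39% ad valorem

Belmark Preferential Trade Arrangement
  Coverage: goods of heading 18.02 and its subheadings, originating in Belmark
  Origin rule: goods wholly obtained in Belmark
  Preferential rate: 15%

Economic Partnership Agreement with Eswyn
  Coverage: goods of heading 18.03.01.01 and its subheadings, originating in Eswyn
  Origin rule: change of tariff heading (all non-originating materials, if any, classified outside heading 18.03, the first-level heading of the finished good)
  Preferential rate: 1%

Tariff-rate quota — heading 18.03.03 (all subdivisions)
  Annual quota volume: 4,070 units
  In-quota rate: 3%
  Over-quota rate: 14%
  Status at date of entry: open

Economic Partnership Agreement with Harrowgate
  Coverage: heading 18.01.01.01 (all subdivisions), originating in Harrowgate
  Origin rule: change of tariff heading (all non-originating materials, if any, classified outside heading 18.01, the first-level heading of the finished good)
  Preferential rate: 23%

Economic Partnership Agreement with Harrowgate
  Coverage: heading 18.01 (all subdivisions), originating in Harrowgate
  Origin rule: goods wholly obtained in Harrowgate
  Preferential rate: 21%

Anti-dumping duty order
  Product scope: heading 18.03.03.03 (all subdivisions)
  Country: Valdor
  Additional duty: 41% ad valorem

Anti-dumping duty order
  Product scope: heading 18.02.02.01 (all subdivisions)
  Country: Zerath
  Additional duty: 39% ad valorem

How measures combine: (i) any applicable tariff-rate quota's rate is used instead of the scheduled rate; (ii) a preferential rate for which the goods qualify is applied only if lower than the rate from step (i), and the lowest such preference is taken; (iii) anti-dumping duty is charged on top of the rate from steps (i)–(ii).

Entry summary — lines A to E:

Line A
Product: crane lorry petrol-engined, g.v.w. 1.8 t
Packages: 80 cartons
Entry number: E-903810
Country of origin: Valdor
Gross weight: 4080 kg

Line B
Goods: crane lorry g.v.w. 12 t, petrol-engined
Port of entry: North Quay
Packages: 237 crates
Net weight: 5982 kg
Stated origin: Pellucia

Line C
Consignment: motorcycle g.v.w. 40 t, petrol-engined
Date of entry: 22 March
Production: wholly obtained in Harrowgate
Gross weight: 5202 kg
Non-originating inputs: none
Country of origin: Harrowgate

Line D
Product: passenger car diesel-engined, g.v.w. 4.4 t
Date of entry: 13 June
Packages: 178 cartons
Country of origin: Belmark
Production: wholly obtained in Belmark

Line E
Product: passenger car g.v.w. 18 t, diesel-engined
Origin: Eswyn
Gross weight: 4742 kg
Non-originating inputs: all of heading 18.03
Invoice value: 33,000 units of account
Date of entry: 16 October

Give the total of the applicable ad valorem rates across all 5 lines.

148%

Line A: crane lorry → 18.01; petrol-engined → 18.01.01; g.v.w. 1.8 t → 18.01.01.03. Scheduled 26%. No special measure applies. → 26%.
Line B: crane lorry → 18.01; petrol-engined → 18.01.01; g.v.w. 12 t → 18.01.01.02. Scheduled 20%. anti-dumping (Pellucia, 18.01.01): +39%; total 20% + 39% = 59%. → 59%.
Line C: motorcycle → 18.03; petrol-engined → 18.03.02; g.v.w. 40 t → 18.03.02.03. Scheduled 10%. Harrowgate agreement on 18.01.01.01: 18.03.02.03 not covered; Harrowgate agreement on 18.01: 18.03.02.03 not covered. → 10%.
Line D: passenger car → 18.02; diesel-engined → 18.02.01; g.v.w. 4.4 t → 18.02.01.01. Scheduled 22%. Belmark agreement on 18.02: wholly obtained → 15% available; preferential 15%. → 15%.
Line E: passenger car → 18.02; diesel-engined → 18.02.01; g.v.w. 18 t → 18.02.01.02. Scheduled 38%. Eswyn agreement on 18.03.01.01: 18.02.01.02 not covered. → 38%.
Sum: 26% + 59% + 10% + 15% + 38% = 148%.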